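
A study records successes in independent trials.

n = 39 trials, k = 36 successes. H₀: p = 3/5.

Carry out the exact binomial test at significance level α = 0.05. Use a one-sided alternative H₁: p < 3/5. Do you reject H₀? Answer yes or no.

Exact binomial: n=39, k=36, p₀=3/5=0.6000
P(X≤36) from Σ C(n,i)·p₀^i·(1−p₀)^(n−i)
p-value (one-sided, H₁ less) = 1.00000
At α=0.05: p ≥ α → fail to reject H₀

reject H₀: no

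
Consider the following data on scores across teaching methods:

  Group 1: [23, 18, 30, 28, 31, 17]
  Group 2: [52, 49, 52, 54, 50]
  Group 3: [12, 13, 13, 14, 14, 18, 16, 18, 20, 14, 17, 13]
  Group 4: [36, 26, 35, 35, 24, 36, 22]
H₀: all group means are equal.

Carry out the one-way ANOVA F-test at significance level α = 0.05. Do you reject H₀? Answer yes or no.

reject H₀: yes

Group means [24.50, 51.40, 15.17, 30.57], grand mean 26.667
SSB = Σnᵢ(x̄ᵢ−x̄)² = 4780.586; SSW = ΣΣ(x−x̄ᵢ)² = 508.081
MSB = 4780.586/3 = 1593.5286; MSW = 508.081/26 = 19.5416
F = MSB/MSW = 81.5456
df = (3, 26)
p-value (upper-tail) = 0.00000
At α=0.05: p < α → reject H₀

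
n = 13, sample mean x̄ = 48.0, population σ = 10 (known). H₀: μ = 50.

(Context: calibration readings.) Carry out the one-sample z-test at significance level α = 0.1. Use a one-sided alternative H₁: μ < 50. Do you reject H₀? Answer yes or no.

SE = σ/√n = 10/√13 = 2.7735
z = (x̄−μ₀)/SE = (48.0−50)/2.7735 = -0.7211
p-value (one-sided, H₁ less) = 0.23542
At α=0.1: p ≥ α → fail to reject H₀

reject H₀: no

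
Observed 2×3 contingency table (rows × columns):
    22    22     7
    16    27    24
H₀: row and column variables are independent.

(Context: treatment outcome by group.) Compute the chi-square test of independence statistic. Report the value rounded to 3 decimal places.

test statistic = 8.772

Row totals [51, 67], col totals [38, 49, 31], n=118
χ² = (22−16.42)²/16.42 + (22−21.18)²/21.18 + (7−13.40)²/13.40 + (16−21.58)²/21.58 + (27−27.82)²/27.82 + (24−17.60)²/17.60 = 8.7719
df = 2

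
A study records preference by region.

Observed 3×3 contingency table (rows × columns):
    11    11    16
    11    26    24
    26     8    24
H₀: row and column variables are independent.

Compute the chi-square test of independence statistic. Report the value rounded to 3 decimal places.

Row totals [38, 61, 58], col totals [48, 45, 64], n=157
χ² = (11−11.62)²/11.62 + (11−10.89)²/10.89 + (16−15.49)²/15.49 + (11−18.65)²/18.65 + (26−17.48)²/17.48 + (24−24.87)²/24.87 + (26−17.73)²/17.73 + (8−16.62)²/16.62 + (24−23.64)²/23.64 = 15.7004
df = 4

test statistic = 15.700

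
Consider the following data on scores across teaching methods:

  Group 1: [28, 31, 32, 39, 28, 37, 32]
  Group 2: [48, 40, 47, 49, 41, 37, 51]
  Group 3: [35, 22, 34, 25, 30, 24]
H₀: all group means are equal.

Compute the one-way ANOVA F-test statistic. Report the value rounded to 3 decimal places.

Group means [32.43, 44.71, 28.33], grand mean 35.500
SSB = Σnᵢ(x̄ᵢ−x̄)² = 968.524; SSW = ΣΣ(x−x̄ᵢ)² = 424.476
MSB = 968.524/2 = 484.2619; MSW = 424.476/17 = 24.9692
F = MSB/MSW = 19.3944
df = (2, 17)

test statistic = 19.394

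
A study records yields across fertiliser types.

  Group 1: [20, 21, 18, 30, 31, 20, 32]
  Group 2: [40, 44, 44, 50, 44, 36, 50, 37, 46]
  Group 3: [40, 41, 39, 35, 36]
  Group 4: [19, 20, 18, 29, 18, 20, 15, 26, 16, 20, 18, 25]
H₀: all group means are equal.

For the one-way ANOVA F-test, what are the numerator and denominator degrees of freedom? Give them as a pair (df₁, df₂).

k = 4 groups, N = 33 total
df = (k−1, N−k) = (4−1, 33−4) = (3, 29)

degrees of freedom = [3, 29]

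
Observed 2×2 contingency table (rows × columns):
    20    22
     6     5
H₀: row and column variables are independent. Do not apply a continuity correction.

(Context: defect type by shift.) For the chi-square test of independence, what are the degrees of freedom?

df = (r−1)(c−1) = (2−1)·(2−1) = 1

degrees of freedom = 1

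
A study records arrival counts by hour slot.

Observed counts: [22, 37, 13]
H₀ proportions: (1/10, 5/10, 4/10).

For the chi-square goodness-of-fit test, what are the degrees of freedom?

df = k − 1 = 3 − 1 = 2

degrees of freedom = 2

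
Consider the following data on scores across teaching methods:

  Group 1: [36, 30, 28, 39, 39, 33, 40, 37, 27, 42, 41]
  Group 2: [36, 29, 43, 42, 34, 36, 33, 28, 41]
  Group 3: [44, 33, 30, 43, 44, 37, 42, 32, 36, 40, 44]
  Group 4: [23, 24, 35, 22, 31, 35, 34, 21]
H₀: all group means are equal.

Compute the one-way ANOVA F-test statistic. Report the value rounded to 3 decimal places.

Group means [35.64, 35.78, 38.64, 28.12], grand mean 34.974
SSB = Σnᵢ(x̄ᵢ−x̄)² = 533.453; SSW = ΣΣ(x−x̄ᵢ)² = 1067.521
MSB = 533.453/3 = 177.8176; MSW = 1067.521/35 = 30.5006
F = MSB/MSW = 5.8300
df = (3, 35)

test statistic = 5.830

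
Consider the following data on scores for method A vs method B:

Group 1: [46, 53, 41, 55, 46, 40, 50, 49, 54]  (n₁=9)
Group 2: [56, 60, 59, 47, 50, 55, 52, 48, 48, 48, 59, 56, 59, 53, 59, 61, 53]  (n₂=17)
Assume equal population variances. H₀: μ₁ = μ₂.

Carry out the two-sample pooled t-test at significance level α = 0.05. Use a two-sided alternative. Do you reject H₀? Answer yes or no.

reject H₀: yes

x̄₁=48.222, s₁=5.426, n₁=9
x̄₂=54.294, s₂=4.819, n₂=17
s_p² = [8·5.426² + 16·4.819²]/24 = 25.2952
SE = √(s_p²·(1/9+1/17)) = 2.0733
t = (48.222−54.294)/2.0733 = -2.9286
df = 24
p-value (two-sided) = 0.00735
At α=0.05: p < α → reject H₀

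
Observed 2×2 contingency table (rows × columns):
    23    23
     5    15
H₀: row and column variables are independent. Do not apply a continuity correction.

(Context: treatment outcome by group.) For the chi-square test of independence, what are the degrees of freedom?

degrees of freedom = 1

df = (r−1)(c−1) = (2−1)·(2−1) = 1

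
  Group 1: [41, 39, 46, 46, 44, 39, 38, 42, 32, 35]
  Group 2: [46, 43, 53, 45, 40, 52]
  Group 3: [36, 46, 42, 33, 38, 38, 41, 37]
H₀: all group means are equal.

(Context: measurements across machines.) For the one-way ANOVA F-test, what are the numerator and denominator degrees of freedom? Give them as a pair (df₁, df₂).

degrees of freedom = [2, 21]

k = 3 groups, N = 24 total
df = (k−1, N−k) = (3−1, 24−3) = (2, 21)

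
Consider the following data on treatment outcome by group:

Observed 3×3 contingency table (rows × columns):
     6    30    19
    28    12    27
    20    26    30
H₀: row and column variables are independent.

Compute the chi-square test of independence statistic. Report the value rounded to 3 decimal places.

test statistic = 22.707

Row totals [55, 67, 76], col totals [54, 68, 76], n=198
χ² = (6−15.00)²/15.00 + (30−18.89)²/18.89 + (19−21.11)²/21.11 + (28−18.27)²/18.27 + (12−23.01)²/23.01 + (27−25.72)²/25.72 + (20−20.73)²/20.73 + (26−26.10)²/26.10 + (30−29.17)²/29.17 = 22.7069
df = 4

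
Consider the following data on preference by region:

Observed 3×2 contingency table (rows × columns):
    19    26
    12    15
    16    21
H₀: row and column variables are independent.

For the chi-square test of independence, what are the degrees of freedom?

df = (r−1)(c−1) = (3−1)·(2−1) = 2

degrees of freedom = 2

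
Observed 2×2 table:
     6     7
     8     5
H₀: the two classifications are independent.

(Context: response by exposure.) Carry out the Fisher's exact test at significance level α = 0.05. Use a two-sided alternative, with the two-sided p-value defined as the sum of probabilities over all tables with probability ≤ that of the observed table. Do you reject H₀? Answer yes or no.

reject H₀: no

Margins: r₁=13, r₂=13, c₁=14, c₂=12, n=26
p_obs = C(13,6)·C(13,8)/C(26,14); sum pmf over tables with pmf ≤ p_obs
p-value (two-sided) = 0.69510
At α=0.05: p ≥ α → fail to reject H₀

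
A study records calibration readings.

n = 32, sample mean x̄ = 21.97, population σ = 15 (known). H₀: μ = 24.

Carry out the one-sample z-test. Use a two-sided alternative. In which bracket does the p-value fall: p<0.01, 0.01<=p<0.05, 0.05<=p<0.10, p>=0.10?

p-value bracket: p>=0.10

SE = σ/√n = 15/√32 = 2.6517
z = (x̄−μ₀)/SE = (21.97−24)/2.6517 = -0.7656
p-value (two-sided) = 0.44394
→ bracket: p>=0.10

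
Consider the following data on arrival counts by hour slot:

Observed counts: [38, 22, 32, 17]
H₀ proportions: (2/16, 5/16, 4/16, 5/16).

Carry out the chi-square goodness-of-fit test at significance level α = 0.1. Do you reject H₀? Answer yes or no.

n = 109; E_i = n·p_i = [13.62, 34.06, 27.25, 34.06]
χ² = (38−13.62)²/13.62 + (22−34.06)²/34.06 + (32−27.25)²/27.25 + (17−34.06)²/34.06 = 57.2532
df = 3
p-value (upper-tail) = 0.00000
At α=0.1: p < α → reject H₀

reject H₀: yes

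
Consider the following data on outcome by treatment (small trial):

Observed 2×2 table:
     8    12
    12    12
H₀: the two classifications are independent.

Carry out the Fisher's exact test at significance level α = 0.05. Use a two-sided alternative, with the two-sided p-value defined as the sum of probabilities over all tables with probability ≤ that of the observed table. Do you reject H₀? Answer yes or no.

reject H₀: no

Margins: r₁=20, r₂=24, c₁=20, c₂=24, n=44
p_obs = C(20,8)·C(24,12)/C(44,20); sum pmf over tables with pmf ≤ p_obs
p-value (two-sided) = 0.55617
At α=0.05: p ≥ α → fail to reject H₀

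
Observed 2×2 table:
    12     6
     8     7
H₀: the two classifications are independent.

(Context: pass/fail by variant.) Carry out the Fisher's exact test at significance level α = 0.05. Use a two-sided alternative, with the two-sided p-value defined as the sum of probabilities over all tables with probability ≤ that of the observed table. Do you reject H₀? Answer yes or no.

reject H₀: no

Margins: r₁=18, r₂=15, c₁=20, c₂=13, n=33
p_obs = C(18,12)·C(15,8)/C(33,20); sum pmf over tables with pmf ≤ p_obs
p-value (two-sided) = 0.49284
At α=0.05: p ≥ α → fail to reject H₀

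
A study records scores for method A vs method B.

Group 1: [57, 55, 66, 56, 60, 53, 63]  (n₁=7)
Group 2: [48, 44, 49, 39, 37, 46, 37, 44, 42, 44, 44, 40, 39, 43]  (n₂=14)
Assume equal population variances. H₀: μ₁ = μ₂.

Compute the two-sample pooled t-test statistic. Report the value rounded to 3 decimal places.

test statistic = 8.487

x̄₁=58.571, s₁=4.650, n₁=7
x̄₂=42.571, s₂=3.777, n₂=14
s_p² = [6·4.650² + 13·3.777²]/19 = 16.5865
SE = √(s_p²·(1/7+1/14)) = 1.8853
t = (58.571−42.571)/1.8853 = 8.4868
df = 19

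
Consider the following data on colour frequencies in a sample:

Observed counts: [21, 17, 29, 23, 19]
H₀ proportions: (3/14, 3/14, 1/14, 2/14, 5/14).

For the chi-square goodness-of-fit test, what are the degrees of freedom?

df = k − 1 = 5 − 1 = 4

degrees of freedom = 4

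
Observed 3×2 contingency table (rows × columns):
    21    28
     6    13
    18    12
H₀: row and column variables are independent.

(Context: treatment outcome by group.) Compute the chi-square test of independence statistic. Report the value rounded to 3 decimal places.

test statistic = 4.154

Row totals [49, 19, 30], col totals [45, 53], n=98
χ² = (21−22.50)²/22.50 + (28−26.50)²/26.50 + (6−8.72)²/8.72 + (13−10.28)²/10.28 + (18−13.78)²/13.78 + (12−16.22)²/16.22 = 4.1536
df = 2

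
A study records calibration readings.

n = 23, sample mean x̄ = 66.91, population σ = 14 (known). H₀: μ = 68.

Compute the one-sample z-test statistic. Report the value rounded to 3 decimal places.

SE = σ/√n = 14/√23 = 2.9192
z = (x̄−μ₀)/SE = (66.91−68)/2.9192 = -0.3734

test statistic = -0.373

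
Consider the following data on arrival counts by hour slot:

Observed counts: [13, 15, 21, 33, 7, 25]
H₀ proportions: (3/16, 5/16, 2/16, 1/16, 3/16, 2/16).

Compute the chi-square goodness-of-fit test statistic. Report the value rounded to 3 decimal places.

test statistic = 130.164

n = 114; E_i = n·p_i = [21.38, 35.62, 14.25, 7.12, 21.38, 14.25]
χ² = (13−21.38)²/21.38 + (15−35.62)²/35.62 + (21−14.25)²/14.25 + (33−7.12)²/7.12 + (7−21.38)²/21.38 + (25−14.25)²/14.25 = 130.1637
df = 5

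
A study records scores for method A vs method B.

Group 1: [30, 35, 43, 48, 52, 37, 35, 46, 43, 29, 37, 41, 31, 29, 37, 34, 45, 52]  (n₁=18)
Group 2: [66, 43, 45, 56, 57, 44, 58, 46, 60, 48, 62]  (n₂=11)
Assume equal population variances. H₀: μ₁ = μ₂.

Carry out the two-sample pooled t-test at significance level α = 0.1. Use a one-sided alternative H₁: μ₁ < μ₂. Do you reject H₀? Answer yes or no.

reject H₀: yes

x̄₁=39.111, s₁=7.490, n₁=18
x̄₂=53.182, s₂=8.171, n₂=11
s_p² = [17·7.490² + 10·8.171²]/27 = 60.0524
SE = √(s_p²·(1/18+1/11)) = 2.9657
t = (39.111−53.182)/2.9657 = -4.7444
df = 27
p-value (one-sided, H₁ less) = 0.00003
At α=0.1: p < α → reject H₀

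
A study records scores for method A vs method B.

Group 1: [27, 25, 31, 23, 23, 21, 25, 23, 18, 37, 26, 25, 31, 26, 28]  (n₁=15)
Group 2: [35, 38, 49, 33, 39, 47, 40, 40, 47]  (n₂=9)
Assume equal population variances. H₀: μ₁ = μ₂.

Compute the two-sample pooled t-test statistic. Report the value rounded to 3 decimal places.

x̄₁=25.933, s₁=4.590, n₁=15
x̄₂=40.889, s₂=5.600, n₂=9
s_p² = [14·4.590² + 8·5.600²]/22 = 24.8101
SE = √(s_p²·(1/15+1/9)) = 2.1002
t = (25.933−40.889)/2.1002 = -7.1211
df = 22

test statistic = -7.121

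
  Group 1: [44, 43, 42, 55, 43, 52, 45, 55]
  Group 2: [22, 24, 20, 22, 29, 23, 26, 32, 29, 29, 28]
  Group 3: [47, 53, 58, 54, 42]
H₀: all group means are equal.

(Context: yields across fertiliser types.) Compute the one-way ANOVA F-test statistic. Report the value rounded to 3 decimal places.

Group means [47.38, 25.82, 50.80], grand mean 38.208
SSB = Σnᵢ(x̄ᵢ−x̄)² = 3153.647; SSW = ΣΣ(x−x̄ᵢ)² = 528.311
MSB = 3153.647/2 = 1576.8235; MSW = 528.311/21 = 25.1577
F = MSB/MSW = 62.6776
df = (2, 21)

test statistic = 62.678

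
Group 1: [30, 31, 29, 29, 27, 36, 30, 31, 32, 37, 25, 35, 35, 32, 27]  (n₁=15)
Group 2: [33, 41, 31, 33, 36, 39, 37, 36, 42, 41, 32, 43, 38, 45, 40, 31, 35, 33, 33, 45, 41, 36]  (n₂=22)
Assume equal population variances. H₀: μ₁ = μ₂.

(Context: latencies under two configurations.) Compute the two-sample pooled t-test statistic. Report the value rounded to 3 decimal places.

x̄₁=31.067, s₁=3.515, n₁=15
x̄₂=37.318, s₂=4.455, n₂=22
s_p² = [14·3.515² + 21·4.455²]/35 = 16.8487
SE = √(s_p²·(1/15+1/22)) = 1.3744
t = (31.067−37.318)/1.3744 = -4.5484
df = 35

test statistic = -4.548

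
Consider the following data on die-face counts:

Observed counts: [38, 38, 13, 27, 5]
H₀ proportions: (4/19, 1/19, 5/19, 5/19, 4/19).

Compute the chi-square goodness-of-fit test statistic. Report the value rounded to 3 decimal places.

test statistic = 191.613

n = 121; E_i = n·p_i = [25.47, 6.37, 31.84, 31.84, 25.47]
χ² = (38−25.47)²/25.47 + (38−6.37)²/6.37 + (13−31.84)²/31.84 + (27−31.84)²/31.84 + (5−25.47)²/25.47 = 191.6128
df = 4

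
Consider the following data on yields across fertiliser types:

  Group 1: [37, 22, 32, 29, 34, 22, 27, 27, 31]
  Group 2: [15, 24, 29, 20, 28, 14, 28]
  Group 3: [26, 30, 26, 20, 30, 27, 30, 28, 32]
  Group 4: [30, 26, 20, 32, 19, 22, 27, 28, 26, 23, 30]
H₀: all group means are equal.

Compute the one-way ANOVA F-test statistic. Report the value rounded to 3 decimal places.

test statistic = 2.672

Group means [29.00, 22.57, 27.67, 25.73], grand mean 26.417
SSB = Σnᵢ(x̄ᵢ−x̄)² = 182.854; SSW = ΣΣ(x−x̄ᵢ)² = 729.896
MSB = 182.854/3 = 60.9513; MSW = 729.896/32 = 22.8093
F = MSB/MSW = 2.6722
df = (3, 32)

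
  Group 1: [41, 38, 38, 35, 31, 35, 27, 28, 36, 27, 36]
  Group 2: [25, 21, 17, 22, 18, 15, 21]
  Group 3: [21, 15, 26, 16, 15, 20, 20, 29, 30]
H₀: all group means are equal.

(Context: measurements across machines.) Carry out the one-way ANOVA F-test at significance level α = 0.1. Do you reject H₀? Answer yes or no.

Group means [33.82, 19.86, 21.33], grand mean 26.037
SSB = Σnᵢ(x̄ᵢ−x̄)² = 1132.469; SSW = ΣΣ(x−x̄ᵢ)² = 570.494
MSB = 1132.469/2 = 566.2347; MSW = 570.494/24 = 23.7706
F = MSB/MSW = 23.8208
df = (2, 24)
p-value (upper-tail) = 0.00000
At α=0.1: p < α → reject H₀

reject H₀: yes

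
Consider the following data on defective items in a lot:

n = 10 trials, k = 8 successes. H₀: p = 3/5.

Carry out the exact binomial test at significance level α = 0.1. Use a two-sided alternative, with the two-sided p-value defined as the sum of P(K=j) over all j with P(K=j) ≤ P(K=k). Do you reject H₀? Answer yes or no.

reject H₀: no

Exact binomial: n=10, k=8, p₀=3/5=0.6000
P(X=j) = C(n,j)·p₀^j·(1−p₀)^(n−j); p = Σ P(X=j) over j with P(X=j) ≤ P(X=8)
p-value (two-sided) = 0.33353
At α=0.1: p ≥ α → fail to reject H₀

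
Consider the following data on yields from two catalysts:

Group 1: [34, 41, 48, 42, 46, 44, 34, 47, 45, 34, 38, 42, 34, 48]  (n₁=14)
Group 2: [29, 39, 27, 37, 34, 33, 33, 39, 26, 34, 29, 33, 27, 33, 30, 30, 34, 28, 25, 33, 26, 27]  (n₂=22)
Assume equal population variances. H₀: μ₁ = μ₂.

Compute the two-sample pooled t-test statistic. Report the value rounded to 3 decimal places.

test statistic = 6.233

x̄₁=41.214, s₁=5.480, n₁=14
x̄₂=31.182, s₂=4.159, n₂=22
s_p² = [13·5.480² + 21·4.159²]/34 = 22.1656
SE = √(s_p²·(1/14+1/22)) = 1.6096
t = (41.214−31.182)/1.6096 = 6.2329
df = 34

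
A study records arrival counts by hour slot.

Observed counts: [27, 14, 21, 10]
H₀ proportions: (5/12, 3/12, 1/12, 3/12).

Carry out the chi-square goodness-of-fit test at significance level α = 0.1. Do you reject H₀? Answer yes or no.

n = 72; E_i = n·p_i = [30.00, 18.00, 6.00, 18.00]
χ² = (27−30.00)²/30.00 + (14−18.00)²/18.00 + (21−6.00)²/6.00 + (10−18.00)²/18.00 = 42.2444
df = 3
p-value (upper-tail) = 0.00000
At α=0.1: p < α → reject H₀

reject H₀: yes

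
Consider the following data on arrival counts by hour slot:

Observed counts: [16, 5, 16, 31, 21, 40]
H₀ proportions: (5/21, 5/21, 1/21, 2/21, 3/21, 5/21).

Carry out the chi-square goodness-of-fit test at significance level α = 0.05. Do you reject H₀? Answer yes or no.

n = 129; E_i = n·p_i = [30.71, 30.71, 6.14, 12.29, 18.43, 30.71]
χ² = (16−30.71)²/30.71 + (5−30.71)²/30.71 + (16−6.14)²/6.14 + (31−12.29)²/12.29 + (21−18.43)²/18.43 + (40−30.71)²/30.71 = 76.0674
df = 5
p-value (upper-tail) = 0.00000
At α=0.05: p < α → reject H₀

reject H₀: yes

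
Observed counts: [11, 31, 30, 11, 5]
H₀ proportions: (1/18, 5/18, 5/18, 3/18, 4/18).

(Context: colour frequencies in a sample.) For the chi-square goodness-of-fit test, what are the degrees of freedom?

degrees of freedom = 4

df = k − 1 = 5 − 1 = 4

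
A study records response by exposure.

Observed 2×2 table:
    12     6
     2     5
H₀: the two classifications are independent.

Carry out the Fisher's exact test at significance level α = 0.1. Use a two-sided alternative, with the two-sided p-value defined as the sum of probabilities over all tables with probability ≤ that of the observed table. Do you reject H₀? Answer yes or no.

Margins: r₁=18, r₂=7, c₁=14, c₂=11, n=25
p_obs = C(18,12)·C(7,2)/C(25,14); sum pmf over tables with pmf ≤ p_obs
p-value (two-sided) = 0.17746
At α=0.1: p ≥ α → fail to reject H₀

reject H₀: no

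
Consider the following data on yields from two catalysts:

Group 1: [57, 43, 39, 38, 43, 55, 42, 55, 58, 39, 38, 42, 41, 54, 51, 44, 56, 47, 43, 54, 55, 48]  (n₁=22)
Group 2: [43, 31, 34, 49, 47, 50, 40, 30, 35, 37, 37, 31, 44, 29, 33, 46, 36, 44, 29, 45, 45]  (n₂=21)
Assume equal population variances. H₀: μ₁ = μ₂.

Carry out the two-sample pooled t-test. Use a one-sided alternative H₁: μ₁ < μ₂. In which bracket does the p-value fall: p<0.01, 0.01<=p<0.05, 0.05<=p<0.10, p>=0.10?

p-value bracket: p>=0.10

x̄₁=47.364, s₁=7.034, n₁=22
x̄₂=38.810, s₂=6.983, n₂=21
s_p² = [21·7.034² + 20·6.983²]/41 = 49.1300
SE = √(s_p²·(1/22+1/21)) = 2.1384
t = (47.364−38.810)/2.1384 = 4.0003
df = 41
p-value (one-sided, H₁ less) = 0.99987
→ bracket: p>=0.10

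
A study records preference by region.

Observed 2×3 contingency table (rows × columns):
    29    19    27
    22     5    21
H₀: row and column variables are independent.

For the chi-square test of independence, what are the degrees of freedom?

degrees of freedom = 2

df = (r−1)(c−1) = (2−1)·(3−1) = 2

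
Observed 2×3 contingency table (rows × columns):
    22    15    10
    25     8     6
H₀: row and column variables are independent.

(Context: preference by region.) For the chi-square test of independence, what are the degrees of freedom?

df = (r−1)(c−1) = (2−1)·(3−1) = 2

degrees of freedom = 2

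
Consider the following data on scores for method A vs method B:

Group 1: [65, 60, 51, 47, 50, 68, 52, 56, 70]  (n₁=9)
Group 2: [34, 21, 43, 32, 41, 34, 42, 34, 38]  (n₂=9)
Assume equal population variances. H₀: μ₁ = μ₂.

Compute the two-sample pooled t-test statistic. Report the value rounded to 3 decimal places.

x̄₁=57.667, s₁=8.441, n₁=9
x̄₂=35.444, s₂=6.747, n₂=9
s_p² = [8·8.441² + 8·6.747²]/16 = 58.3889
SE = √(s_p²·(1/9+1/9)) = 3.6021
t = (57.667−35.444)/3.6021 = 6.1692
df = 16

test statistic = 6.169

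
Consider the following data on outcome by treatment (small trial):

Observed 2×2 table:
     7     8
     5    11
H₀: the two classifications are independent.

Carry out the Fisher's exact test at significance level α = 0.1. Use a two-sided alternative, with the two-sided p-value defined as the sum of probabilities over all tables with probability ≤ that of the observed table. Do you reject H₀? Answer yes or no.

Margins: r₁=15, r₂=16, c₁=12, c₂=19, n=31
p_obs = C(15,7)·C(16,5)/C(31,12); sum pmf over tables with pmf ≤ p_obs
p-value (two-sided) = 0.47255
At α=0.1: p ≥ α → fail to reject H₀

reject H₀: no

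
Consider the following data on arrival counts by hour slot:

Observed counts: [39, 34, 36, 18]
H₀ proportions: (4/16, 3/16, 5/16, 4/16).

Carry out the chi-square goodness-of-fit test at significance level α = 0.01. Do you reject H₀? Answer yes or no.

reject H₀: yes

n = 127; E_i = n·p_i = [31.75, 23.81, 39.69, 31.75]
χ² = (39−31.75)²/31.75 + (34−23.81)²/23.81 + (36−39.69)²/39.69 + (18−31.75)²/31.75 = 12.3113
df = 3
p-value (upper-tail) = 0.00639
At α=0.01: p < α → reject H₀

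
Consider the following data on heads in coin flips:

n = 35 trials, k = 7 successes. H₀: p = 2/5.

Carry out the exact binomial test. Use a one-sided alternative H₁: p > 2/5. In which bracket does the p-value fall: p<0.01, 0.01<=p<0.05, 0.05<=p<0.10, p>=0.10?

p-value bracket: p>=0.10

Exact binomial: n=35, k=7, p₀=2/5=0.4000
P(X≥7) from Σ C(n,i)·p₀^i·(1−p₀)^(n−i)
p-value (one-sided, H₁ greater) = 0.99660
→ bracket: p>=0.10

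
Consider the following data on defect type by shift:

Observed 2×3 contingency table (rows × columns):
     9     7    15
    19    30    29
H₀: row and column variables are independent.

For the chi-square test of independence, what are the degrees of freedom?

df = (r−1)(c−1) = (2−1)·(3−1) = 2

degrees of freedom = 2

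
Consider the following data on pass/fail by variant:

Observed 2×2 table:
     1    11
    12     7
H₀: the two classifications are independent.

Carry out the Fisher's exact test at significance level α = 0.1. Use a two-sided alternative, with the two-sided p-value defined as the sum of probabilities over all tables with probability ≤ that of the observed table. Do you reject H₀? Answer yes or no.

Margins: r₁=12, r₂=19, c₁=13, c₂=18, n=31
p_obs = C(12,1)·C(19,12)/C(31,13); sum pmf over tables with pmf ≤ p_obs
p-value (two-sided) = 0.00338
At α=0.1: p < α → reject H₀

reject H₀: yes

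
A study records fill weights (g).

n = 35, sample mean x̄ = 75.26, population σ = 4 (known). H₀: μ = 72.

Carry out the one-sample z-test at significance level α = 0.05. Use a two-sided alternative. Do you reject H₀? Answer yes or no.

SE = σ/√n = 4/√35 = 0.6761
z = (x̄−μ₀)/SE = (75.26−72)/0.6761 = 4.8216
p-value (two-sided) = 0.00000
At α=0.05: p < α → reject H₀

reject H₀: yes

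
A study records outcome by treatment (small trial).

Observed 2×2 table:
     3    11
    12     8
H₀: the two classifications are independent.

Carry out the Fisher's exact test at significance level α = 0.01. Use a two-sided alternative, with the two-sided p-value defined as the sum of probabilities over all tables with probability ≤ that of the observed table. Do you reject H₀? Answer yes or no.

reject H₀: no

Margins: r₁=14, r₂=20, c₁=15, c₂=19, n=34
p_obs = C(14,3)·C(20,12)/C(34,15); sum pmf over tables with pmf ≤ p_obs
p-value (two-sided) = 0.03818
At α=0.01: p ≥ α → fail to reject H₀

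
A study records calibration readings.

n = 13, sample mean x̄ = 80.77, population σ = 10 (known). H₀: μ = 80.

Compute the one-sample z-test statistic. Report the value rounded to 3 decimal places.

test statistic = 0.278

SE = σ/√n = 10/√13 = 2.7735
z = (x̄−μ₀)/SE = (80.77−80)/2.7735 = 0.2776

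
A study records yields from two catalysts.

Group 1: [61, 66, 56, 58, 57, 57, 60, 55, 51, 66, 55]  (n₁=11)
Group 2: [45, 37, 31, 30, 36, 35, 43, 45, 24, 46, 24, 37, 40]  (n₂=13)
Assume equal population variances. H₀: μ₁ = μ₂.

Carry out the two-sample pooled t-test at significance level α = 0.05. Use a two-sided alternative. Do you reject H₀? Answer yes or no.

x̄₁=58.364, s₁=4.610, n₁=11
x̄₂=36.385, s₂=7.512, n₂=13
s_p² = [10·4.610² + 12·7.512²]/22 = 40.4374
SE = √(s_p²·(1/11+1/13)) = 2.6051
t = (58.364−36.385)/2.6051 = 8.4368
df = 22
p-value (two-sided) = 0.00000
At α=0.05: p < α → reject H₀

reject H₀: yes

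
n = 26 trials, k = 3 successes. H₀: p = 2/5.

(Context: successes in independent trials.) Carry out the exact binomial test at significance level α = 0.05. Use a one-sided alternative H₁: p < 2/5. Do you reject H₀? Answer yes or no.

reject H₀: yes

Exact binomial: n=26, k=3, p₀=2/5=0.4000
P(X≤3) from Σ C(n,i)·p₀^i·(1−p₀)^(n−i)
p-value (one-sided, H₁ less) = 0.00159
At α=0.05: p < α → reject H₀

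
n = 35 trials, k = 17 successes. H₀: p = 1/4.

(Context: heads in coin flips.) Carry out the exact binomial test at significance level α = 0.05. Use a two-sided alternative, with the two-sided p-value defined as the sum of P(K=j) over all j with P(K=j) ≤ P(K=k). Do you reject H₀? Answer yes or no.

reject H₀: yes

Exact binomial: n=35, k=17, p₀=1/4=0.2500
P(X=j) = C(n,j)·p₀^j·(1−p₀)^(n−j); p = Σ P(X=j) over j with P(X=j) ≤ P(X=17)
p-value (two-sided) = 0.00272
At α=0.05: p < α → reject H₀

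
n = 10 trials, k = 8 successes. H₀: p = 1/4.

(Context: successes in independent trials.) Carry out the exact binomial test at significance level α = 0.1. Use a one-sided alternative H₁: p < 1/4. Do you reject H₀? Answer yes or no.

reject H₀: no

Exact binomial: n=10, k=8, p₀=1/4=0.2500
P(X≤8) from Σ C(n,i)·p₀^i·(1−p₀)^(n−i)
p-value (one-sided, H₁ less) = 0.99997
At α=0.1: p ≥ α → fail to reject H₀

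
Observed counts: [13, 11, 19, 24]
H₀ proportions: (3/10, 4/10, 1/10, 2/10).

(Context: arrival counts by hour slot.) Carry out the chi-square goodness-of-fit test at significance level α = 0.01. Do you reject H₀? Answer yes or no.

n = 67; E_i = n·p_i = [20.10, 26.80, 6.70, 13.40]
χ² = (13−20.10)²/20.10 + (11−26.80)²/26.80 + (19−6.70)²/6.70 + (24−13.40)²/13.40 = 42.7886
df = 3
p-value (upper-tail) = 0.00000
At α=0.01: p < α → reject H₀

reject H₀: yes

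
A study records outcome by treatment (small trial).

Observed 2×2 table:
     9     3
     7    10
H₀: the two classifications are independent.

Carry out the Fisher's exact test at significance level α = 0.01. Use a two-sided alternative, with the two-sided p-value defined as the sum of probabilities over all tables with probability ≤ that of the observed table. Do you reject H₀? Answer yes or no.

reject H₀: no

Margins: r₁=12, r₂=17, c₁=16, c₂=13, n=29
p_obs = C(12,9)·C(17,7)/C(29,16); sum pmf over tables with pmf ≤ p_obs
p-value (two-sided) = 0.12975
At α=0.01: p ≥ α → fail to reject H₀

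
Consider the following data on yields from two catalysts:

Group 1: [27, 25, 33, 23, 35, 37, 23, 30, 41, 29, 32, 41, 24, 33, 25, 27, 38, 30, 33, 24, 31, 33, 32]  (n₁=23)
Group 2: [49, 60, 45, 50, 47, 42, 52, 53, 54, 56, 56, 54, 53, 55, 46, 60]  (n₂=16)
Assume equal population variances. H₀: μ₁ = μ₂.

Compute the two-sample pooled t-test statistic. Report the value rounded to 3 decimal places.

x̄₁=30.696, s₁=5.448, n₁=23
x̄₂=52.000, s₂=5.177, n₂=16
s_p² = [22·5.448² + 15·5.177²]/37 = 28.5100
SE = √(s_p²·(1/23+1/16)) = 1.7382
t = (30.696−52.000)/1.7382 = -12.2564
df = 37

test statistic = -12.256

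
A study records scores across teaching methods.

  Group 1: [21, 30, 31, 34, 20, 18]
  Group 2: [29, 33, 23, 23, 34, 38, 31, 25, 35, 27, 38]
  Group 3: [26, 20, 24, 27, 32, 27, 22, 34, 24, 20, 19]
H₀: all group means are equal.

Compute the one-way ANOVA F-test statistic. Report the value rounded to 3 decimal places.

Group means [25.67, 30.55, 25.00], grand mean 27.321
SSB = Σnᵢ(x̄ᵢ−x̄)² = 190.047; SSW = ΣΣ(x−x̄ᵢ)² = 774.061
MSB = 190.047/2 = 95.0233; MSW = 774.061/25 = 30.9624
F = MSB/MSW = 3.0690
df = (2, 25)

test statistic = 3.069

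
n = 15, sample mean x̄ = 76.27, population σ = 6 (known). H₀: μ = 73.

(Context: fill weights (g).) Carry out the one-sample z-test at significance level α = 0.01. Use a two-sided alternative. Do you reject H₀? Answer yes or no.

SE = σ/√n = 6/√15 = 1.5492
z = (x̄−μ₀)/SE = (76.27−73)/1.5492 = 2.1108
p-value (two-sided) = 0.03479
At α=0.01: p ≥ α → fail to reject H₀

reject H₀: no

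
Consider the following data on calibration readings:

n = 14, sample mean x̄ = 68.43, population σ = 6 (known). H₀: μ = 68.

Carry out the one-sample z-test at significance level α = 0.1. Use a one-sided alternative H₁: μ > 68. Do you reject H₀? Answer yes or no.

SE = σ/√n = 6/√14 = 1.6036
z = (x̄−μ₀)/SE = (68.43−68)/1.6036 = 0.2682
p-value (one-sided, H₁ greater) = 0.39429
At α=0.1: p ≥ α → fail to reject H₀

reject H₀: no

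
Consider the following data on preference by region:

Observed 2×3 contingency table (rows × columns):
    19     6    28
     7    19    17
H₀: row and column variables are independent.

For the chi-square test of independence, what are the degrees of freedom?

degrees of freedom = 2

df = (r−1)(c−1) = (2−1)·(3−1) = 2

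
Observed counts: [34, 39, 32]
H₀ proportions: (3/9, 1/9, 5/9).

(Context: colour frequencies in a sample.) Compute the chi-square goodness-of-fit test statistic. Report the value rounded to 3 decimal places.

test statistic = 75.954

n = 105; E_i = n·p_i = [35.00, 11.67, 58.33]
χ² = (34−35.00)²/35.00 + (39−11.67)²/11.67 + (32−58.33)²/58.33 = 75.9543
df = 2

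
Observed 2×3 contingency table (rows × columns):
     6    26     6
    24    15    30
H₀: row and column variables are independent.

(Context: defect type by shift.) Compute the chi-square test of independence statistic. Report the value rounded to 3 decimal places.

Row totals [38, 69], col totals [30, 41, 36], n=107
χ² = (6−10.65)²/10.65 + (26−14.56)²/14.56 + (6−12.79)²/12.79 + (24−19.35)²/19.35 + (15−26.44)²/26.44 + (30−23.21)²/23.21 = 22.6730
df = 2

test statistic = 22.673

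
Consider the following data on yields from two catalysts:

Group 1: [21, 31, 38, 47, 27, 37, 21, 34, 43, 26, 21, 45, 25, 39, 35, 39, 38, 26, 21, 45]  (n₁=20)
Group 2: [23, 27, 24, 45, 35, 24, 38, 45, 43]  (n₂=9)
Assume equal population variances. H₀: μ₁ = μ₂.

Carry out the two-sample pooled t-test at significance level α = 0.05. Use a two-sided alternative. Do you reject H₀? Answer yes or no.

reject H₀: no

x̄₁=32.950, s₁=8.900, n₁=20
x̄₂=33.778, s₂=9.418, n₂=9
s_p² = [19·8.900² + 8·9.418²]/27 = 82.0187
SE = √(s_p²·(1/20+1/9)) = 3.6351
t = (32.950−33.778)/3.6351 = -0.2277
df = 27
p-value (two-sided) = 0.82158
At α=0.05: p ≥ α → fail to reject H₀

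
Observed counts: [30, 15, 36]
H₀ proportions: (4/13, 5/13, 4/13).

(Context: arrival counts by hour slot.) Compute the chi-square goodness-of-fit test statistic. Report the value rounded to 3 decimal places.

n = 81; E_i = n·p_i = [24.92, 31.15, 24.92]
χ² = (30−24.92)²/24.92 + (15−31.15)²/31.15 + (36−24.92)²/24.92 = 14.3333
df = 2

test statistic = 14.333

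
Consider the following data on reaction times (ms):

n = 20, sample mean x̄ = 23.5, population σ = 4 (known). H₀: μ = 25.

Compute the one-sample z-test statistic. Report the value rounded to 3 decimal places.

test statistic = -1.677

SE = σ/√n = 4/√20 = 0.8944
z = (x̄−μ₀)/SE = (23.5−25)/0.8944 = -1.6771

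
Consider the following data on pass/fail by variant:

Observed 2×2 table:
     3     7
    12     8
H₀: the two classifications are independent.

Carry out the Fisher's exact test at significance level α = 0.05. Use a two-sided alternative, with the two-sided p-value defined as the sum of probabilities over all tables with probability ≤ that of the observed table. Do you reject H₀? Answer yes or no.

reject H₀: no

Margins: r₁=10, r₂=20, c₁=15, c₂=15, n=30
p_obs = C(10,3)·C(20,12)/C(30,15); sum pmf over tables with pmf ≤ p_obs
p-value (two-sided) = 0.24508
At α=0.05: p ≥ α → fail to reject H₀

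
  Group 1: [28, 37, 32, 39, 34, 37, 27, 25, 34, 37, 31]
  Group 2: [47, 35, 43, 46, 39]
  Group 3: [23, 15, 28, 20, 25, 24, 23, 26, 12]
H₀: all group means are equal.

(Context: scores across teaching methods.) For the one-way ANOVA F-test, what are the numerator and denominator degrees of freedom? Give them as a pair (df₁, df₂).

k = 3 groups, N = 25 total
df = (k−1, N−k) = (3−1, 25−3) = (2, 22)

degrees of freedom = [2, 22]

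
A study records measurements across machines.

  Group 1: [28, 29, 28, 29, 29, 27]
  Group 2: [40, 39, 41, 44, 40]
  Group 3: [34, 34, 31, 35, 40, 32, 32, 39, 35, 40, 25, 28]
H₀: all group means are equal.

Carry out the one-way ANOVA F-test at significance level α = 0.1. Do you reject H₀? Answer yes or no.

Group means [28.33, 40.80, 33.75], grand mean 33.870
SSB = Σnᵢ(x̄ᵢ−x̄)² = 424.225; SSW = ΣΣ(x−x̄ᵢ)² = 250.383
MSB = 424.225/2 = 212.1127; MSW = 250.383/20 = 12.5192
F = MSB/MSW = 16.9430
df = (2, 20)
p-value (upper-tail) = 0.00005
At α=0.1: p < α → reject H₀

reject H₀: yes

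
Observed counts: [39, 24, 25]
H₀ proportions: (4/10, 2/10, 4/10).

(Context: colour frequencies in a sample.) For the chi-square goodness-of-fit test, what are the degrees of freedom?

df = k − 1 = 3 − 1 = 2

degrees of freedom = 2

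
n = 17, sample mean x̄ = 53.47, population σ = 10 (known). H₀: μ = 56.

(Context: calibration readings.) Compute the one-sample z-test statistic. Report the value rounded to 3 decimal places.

test statistic = -1.043

SE = σ/√n = 10/√17 = 2.4254
z = (x̄−μ₀)/SE = (53.47−56)/2.4254 = -1.0431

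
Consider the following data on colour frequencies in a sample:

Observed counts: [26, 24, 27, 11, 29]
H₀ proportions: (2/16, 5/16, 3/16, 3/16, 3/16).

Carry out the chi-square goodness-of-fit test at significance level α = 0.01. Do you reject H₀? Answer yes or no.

reject H₀: yes

n = 117; E_i = n·p_i = [14.62, 36.56, 21.94, 21.94, 21.94]
χ² = (26−14.62)²/14.62 + (24−36.56)²/36.56 + (27−21.94)²/21.94 + (11−21.94)²/21.94 + (29−21.94)²/21.94 = 22.0587
df = 4
p-value (upper-tail) = 0.00020
At α=0.01: p < α → reject H₀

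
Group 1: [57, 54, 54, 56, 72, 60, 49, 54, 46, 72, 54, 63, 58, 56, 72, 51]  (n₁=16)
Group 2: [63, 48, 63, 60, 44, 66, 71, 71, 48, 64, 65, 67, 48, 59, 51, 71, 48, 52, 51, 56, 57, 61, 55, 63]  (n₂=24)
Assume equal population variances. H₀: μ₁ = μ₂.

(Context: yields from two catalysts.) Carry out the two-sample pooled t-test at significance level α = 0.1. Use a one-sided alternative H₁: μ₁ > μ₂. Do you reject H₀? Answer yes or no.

x̄₁=58.000, s₁=8.017, n₁=16
x̄₂=58.417, s₂=8.251, n₂=24
s_p² = [15·8.017² + 23·8.251²]/38 = 66.5746
SE = √(s_p²·(1/16+1/24)) = 2.6334
t = (58.000−58.417)/2.6334 = -0.1582
df = 38
p-value (one-sided, H₁ greater) = 0.56244
At α=0.1: p ≥ α → fail to reject H₀

reject H₀: no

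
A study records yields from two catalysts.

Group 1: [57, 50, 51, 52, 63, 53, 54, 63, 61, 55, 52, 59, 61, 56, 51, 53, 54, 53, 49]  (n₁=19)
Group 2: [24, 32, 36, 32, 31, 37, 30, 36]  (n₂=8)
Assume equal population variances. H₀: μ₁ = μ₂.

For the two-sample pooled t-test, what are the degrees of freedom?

df = n₁ + n₂ − 2 = 19 + 8 − 2 = 25

degrees of freedom = 25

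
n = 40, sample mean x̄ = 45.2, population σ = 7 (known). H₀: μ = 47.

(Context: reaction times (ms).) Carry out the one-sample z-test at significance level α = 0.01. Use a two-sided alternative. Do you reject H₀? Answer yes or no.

SE = σ/√n = 7/√40 = 1.1068
z = (x̄−μ₀)/SE = (45.2−47)/1.1068 = -1.6263
p-value (two-sided) = 0.10388
At α=0.01: p ≥ α → fail to reject H₀

reject H₀: no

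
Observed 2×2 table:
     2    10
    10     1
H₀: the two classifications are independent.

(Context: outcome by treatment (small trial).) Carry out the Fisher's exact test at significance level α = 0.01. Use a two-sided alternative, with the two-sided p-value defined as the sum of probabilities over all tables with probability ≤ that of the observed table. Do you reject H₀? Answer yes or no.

reject H₀: yes

Margins: r₁=12, r₂=11, c₁=12, c₂=11, n=23
p_obs = C(12,2)·C(11,10)/C(23,12); sum pmf over tables with pmf ≤ p_obs
p-value (two-sided) = 0.00064
At α=0.01: p < α → reject H₀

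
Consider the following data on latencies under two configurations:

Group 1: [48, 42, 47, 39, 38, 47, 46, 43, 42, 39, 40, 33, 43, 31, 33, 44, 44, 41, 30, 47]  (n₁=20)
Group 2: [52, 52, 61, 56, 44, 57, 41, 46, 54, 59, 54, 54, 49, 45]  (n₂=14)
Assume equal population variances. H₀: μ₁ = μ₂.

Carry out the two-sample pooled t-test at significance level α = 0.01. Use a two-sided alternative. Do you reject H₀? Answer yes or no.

x̄₁=40.850, s₁=5.509, n₁=20
x̄₂=51.714, s₂=5.954, n₂=14
s_p² = [19·5.509² + 13·5.954²]/32 = 32.4190
SE = √(s_p²·(1/20+1/14)) = 1.9841
t = (40.850−51.714)/1.9841 = -5.4757
df = 32
p-value (two-sided) = 0.00000
At α=0.01: p < α → reject H₀

reject H₀: yes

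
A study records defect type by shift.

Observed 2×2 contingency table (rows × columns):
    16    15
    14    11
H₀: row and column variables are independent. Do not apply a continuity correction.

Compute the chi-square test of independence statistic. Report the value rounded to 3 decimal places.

Row totals [31, 25], col totals [30, 26], n=56
χ² = (16−16.61)²/16.61 + (15−14.39)²/14.39 + (14−13.39)²/13.39 + (11−11.61)²/11.61 = 0.1071
df = 1

test statistic = 0.107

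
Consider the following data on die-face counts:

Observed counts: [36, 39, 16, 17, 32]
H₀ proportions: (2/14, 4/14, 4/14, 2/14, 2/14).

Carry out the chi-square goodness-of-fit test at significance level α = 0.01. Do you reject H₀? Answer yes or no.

n = 140; E_i = n·p_i = [20.00, 40.00, 40.00, 20.00, 20.00]
χ² = (36−20.00)²/20.00 + (39−40.00)²/40.00 + (16−40.00)²/40.00 + (17−20.00)²/20.00 + (32−20.00)²/20.00 = 34.8750
df = 4
p-value (upper-tail) = 0.00000
At α=0.01: p < α → reject H₀

reject H₀: yes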